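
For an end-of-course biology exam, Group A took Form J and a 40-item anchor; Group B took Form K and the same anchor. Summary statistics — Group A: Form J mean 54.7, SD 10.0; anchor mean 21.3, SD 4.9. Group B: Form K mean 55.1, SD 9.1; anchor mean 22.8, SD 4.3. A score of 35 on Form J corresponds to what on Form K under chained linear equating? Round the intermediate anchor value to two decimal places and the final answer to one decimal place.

Form J → anchor (Group A): v = (4.9/10.0)(35 − 54.7) + 21.3 = 11.65
anchor → Form K (Group B): y = (9.1/4.3)(11.65 − 22.8) + 55.1 = 31.5

31.5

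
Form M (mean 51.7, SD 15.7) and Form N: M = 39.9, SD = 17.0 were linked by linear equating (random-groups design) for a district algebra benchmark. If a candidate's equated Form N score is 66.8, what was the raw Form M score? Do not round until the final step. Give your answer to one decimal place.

76.5

Invert y = (SD_Y/SD_X)(x − M_X) + M_Y:
x = (SD_X/SD_Y)(y − M_Y) + M_X = (15.7/17.0)(66.8 − 39.9) + 51.7
x = 0.923529 × 26.900 + 51.7 = 76.5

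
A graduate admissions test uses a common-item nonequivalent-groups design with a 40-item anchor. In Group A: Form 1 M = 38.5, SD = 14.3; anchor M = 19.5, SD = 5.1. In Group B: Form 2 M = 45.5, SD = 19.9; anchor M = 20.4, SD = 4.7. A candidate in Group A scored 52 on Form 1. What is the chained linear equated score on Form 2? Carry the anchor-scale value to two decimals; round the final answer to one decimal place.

62.1

Form 1 → anchor (Group A): v = (5.1/14.3)(52 − 38.5) + 19.5 = 24.31
anchor → Form 2 (Group B): y = (19.9/4.7)(24.31 − 20.4) + 45.5 = 62.1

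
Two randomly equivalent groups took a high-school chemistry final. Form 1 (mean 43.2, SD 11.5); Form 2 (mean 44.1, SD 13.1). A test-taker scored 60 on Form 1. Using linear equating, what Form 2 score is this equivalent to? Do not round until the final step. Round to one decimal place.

63.2

Linear equating: y = (SD_Y/SD_X)(x − M_X) + M_Y
y = (13.1/11.5)(60 − 43.2) + 44.1
y = 1.139130 × 16.8 + 44.1 = 19.1374 + 44.1 = 63.2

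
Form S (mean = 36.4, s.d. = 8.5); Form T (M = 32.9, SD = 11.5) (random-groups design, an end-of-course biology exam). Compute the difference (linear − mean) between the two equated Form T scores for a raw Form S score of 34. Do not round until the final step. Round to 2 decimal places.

Mean-equated: 34 + (32.9 − 36.4) = 30.50
Linear-equated: (11.5/8.5)(34 − 36.4) + 32.9 = 29.653
Difference = 29.653 − 30.50 = -0.85

-0.85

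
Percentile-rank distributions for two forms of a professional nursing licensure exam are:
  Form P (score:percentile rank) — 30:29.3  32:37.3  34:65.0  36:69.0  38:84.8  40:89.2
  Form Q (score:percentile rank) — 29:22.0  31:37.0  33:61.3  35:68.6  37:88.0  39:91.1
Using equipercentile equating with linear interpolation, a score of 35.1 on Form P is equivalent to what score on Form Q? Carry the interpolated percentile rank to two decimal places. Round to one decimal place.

34.6

PR of 35.1 on Form P: 65.0 + (35.1 − 34)/(36 − 34) × (69.0 − 65.0) = 67.20
On Form Q, PR 67.20 falls between score 33 (PR 61.3) and 35 (PR 68.6).
Interpolate: 33 + (67.20 − 61.3)/(68.6 − 61.3) × (35 − 33) = 34.6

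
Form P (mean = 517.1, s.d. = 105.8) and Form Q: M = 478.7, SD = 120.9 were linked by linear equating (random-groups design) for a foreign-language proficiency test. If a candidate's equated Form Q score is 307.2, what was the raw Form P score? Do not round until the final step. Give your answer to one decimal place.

Invert y = (SD_Y/SD_X)(x − M_X) + M_Y:
x = (SD_X/SD_Y)(y − M_Y) + M_X = (105.8/120.9)(307.2 − 478.7) + 517.1
x = 0.875103 × -171.500 + 517.1 = 367.0

367.0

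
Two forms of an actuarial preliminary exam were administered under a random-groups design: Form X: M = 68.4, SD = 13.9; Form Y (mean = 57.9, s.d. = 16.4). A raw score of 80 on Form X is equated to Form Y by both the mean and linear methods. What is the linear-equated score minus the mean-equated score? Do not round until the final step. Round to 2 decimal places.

2.09

Mean-equated: 80 + (57.9 − 68.4) = 69.50
Linear-equated: (16.4/13.9)(80 − 68.4) + 57.9 = 71.586
Difference = 71.586 − 69.50 = 2.09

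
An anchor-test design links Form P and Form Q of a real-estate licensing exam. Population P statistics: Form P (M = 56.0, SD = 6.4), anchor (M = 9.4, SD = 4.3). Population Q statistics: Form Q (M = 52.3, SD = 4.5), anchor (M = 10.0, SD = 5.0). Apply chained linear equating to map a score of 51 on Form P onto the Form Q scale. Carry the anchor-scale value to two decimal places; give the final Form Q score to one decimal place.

Form P → anchor (Population P): v = (4.3/6.4)(51 − 56.0) + 9.4 = 6.04
anchor → Form Q (Population Q): y = (4.5/5.0)(6.04 − 10.0) + 52.3 = 48.7

48.7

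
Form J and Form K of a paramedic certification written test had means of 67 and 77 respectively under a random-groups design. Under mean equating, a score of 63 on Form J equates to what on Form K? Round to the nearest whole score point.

Mean equating: y = x + (M_Y − M_X) = 63 + (77 − 67) = 73

73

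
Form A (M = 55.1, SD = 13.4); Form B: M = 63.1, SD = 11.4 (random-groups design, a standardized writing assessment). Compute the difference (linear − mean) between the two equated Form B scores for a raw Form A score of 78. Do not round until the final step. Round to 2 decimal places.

-3.42

Mean-equated: 78 + (63.1 − 55.1) = 86.00
Linear-equated: (11.4/13.4)(78 − 55.1) + 63.1 = 82.582
Difference = 82.582 − 86.00 = -3.42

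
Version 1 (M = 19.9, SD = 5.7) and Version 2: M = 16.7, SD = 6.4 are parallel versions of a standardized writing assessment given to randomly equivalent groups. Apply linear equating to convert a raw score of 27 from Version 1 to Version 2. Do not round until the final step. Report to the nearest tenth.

24.7

Linear equating: y = (SD_Y/SD_X)(x − M_X) + M_Y
y = (6.4/5.7)(27 − 19.9) + 16.7
y = 1.122807 × 7.1 + 16.7 = 7.9719 + 16.7 = 24.7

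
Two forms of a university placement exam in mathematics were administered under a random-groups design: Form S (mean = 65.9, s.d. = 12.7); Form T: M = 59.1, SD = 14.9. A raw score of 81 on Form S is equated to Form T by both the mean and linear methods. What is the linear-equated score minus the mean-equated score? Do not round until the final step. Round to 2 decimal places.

Mean-equated: 81 + (59.1 − 65.9) = 74.20
Linear-equated: (14.9/12.7)(81 − 65.9) + 59.1 = 76.816
Difference = 76.816 − 74.20 = 2.62

2.62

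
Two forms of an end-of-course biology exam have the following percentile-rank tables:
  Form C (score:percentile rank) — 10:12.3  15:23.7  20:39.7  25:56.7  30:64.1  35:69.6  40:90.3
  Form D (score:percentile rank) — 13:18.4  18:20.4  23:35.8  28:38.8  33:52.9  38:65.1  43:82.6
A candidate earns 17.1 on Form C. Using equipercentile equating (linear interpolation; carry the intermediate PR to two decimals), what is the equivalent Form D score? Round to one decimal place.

21.3

PR of 17.1 on Form C: 23.7 + (17.1 − 15)/(20 − 15) × (39.7 − 23.7) = 30.42
On Form D, PR 30.42 falls between score 18 (PR 20.4) and 23 (PR 35.8).
Interpolate: 18 + (30.42 − 20.4)/(35.8 − 20.4) × (23 − 18) = 21.3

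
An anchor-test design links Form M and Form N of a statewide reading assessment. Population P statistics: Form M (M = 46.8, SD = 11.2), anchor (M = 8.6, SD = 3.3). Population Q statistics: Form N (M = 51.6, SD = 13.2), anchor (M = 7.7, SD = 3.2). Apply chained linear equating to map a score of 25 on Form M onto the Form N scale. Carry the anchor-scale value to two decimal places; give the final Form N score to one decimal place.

Form M → anchor (Population P): v = (3.3/11.2)(25 − 46.8) + 8.6 = 2.18
anchor → Form N (Population Q): y = (13.2/3.2)(2.18 − 7.7) + 51.6 = 28.8

28.8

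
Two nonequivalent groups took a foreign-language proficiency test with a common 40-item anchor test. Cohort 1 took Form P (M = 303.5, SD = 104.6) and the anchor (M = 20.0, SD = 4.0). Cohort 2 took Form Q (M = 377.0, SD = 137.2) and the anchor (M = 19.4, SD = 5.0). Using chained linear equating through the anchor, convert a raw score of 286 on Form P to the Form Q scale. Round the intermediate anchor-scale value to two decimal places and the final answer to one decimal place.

Form P → anchor (Cohort 1): v = (4.0/104.6)(286 − 303.5) + 20.0 = 19.33
anchor → Form Q (Cohort 2): y = (137.2/5.0)(19.33 − 19.4) + 377.0 = 375.1

375.1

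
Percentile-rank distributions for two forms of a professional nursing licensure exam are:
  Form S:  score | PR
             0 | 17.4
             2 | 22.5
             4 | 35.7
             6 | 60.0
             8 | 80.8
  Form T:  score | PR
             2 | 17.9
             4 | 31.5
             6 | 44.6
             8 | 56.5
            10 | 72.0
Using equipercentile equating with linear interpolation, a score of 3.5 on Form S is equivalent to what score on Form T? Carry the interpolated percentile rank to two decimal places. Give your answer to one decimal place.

PR of 3.5 on Form S: 22.5 + (3.5 − 2)/(4 − 2) × (35.7 − 22.5) = 32.40
On Form T, PR 32.40 falls between score 4 (PR 31.5) and 6 (PR 44.6).
Interpolate: 4 + (32.40 − 31.5)/(44.6 − 31.5) × (6 − 4) = 4.1

4.1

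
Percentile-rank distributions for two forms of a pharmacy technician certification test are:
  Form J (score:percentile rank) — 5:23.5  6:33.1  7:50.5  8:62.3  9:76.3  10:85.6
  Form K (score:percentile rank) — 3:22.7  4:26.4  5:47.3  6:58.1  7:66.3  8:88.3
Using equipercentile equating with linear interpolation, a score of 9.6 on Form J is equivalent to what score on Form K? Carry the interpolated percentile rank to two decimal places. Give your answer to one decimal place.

7.7

PR of 9.6 on Form J: 76.3 + (9.6 − 9)/(10 − 9) × (85.6 − 76.3) = 81.88
On Form K, PR 81.88 falls between score 7 (PR 66.3) and 8 (PR 88.3).
Interpolate: 7 + (81.88 − 66.3)/(88.3 − 66.3) × (8 − 7) = 7.7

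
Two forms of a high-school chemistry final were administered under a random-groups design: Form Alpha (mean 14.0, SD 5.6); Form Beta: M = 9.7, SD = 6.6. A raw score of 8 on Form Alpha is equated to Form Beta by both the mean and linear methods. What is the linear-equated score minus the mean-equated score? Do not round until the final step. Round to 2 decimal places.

-1.07

Mean-equated: 8 + (9.7 − 14.0) = 3.70
Linear-equated: (6.6/5.6)(8 − 14.0) + 9.7 = 2.629
Difference = 2.629 − 3.70 = -1.07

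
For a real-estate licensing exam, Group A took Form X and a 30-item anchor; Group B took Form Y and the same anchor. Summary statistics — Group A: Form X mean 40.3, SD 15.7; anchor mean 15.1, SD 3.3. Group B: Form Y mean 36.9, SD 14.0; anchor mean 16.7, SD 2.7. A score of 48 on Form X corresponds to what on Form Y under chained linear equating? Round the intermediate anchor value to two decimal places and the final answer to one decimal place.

37.0

Form X → anchor (Group A): v = (3.3/15.7)(48 − 40.3) + 15.1 = 16.72
anchor → Form Y (Group B): y = (14.0/2.7)(16.72 − 16.7) + 36.9 = 37.0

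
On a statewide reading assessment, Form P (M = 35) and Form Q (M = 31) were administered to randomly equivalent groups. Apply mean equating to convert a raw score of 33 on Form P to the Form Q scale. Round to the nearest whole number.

29

Mean equating: y = x + (M_Y − M_X) = 33 + (31 − 35) = 29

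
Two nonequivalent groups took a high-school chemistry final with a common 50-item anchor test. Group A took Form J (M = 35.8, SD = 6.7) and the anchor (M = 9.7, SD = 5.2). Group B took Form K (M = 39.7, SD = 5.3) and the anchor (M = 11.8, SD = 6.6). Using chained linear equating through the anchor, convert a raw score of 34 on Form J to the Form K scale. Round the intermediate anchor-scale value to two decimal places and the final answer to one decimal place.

Form J → anchor (Group A): v = (5.2/6.7)(34 − 35.8) + 9.7 = 8.30
anchor → Form K (Group B): y = (5.3/6.6)(8.30 − 11.8) + 39.7 = 36.9

36.9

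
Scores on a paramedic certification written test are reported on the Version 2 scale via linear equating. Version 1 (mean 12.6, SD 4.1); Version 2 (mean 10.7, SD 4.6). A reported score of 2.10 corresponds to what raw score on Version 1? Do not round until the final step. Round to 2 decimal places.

4.93

Invert y = (SD_Y/SD_X)(x − M_X) + M_Y:
x = (SD_X/SD_Y)(y − M_Y) + M_X = (4.1/4.6)(2.10 − 10.7) + 12.6
x = 0.891304 × -8.600 + 12.6 = 4.93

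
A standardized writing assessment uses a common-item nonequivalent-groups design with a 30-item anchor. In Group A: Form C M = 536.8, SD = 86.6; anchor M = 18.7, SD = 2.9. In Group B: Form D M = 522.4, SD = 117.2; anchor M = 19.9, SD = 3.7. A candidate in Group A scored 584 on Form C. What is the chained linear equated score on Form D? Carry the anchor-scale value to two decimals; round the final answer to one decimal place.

534.4

Form C → anchor (Group A): v = (2.9/86.6)(584 − 536.8) + 18.7 = 20.28
anchor → Form D (Group B): y = (117.2/3.7)(20.28 − 19.9) + 522.4 = 534.4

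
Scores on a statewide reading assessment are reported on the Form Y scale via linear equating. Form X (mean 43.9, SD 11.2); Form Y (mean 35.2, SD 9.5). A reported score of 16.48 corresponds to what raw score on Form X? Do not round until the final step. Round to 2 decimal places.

Invert y = (SD_Y/SD_X)(x − M_X) + M_Y:
x = (SD_X/SD_Y)(y − M_Y) + M_X = (11.2/9.5)(16.48 − 35.2) + 43.9
x = 1.178947 × -18.720 + 43.9 = 21.83

21.83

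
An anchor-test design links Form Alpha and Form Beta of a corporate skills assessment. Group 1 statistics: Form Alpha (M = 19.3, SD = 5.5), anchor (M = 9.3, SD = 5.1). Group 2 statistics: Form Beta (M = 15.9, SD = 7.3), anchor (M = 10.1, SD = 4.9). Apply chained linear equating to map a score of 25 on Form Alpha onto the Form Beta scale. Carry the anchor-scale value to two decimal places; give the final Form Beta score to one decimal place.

22.6

Form Alpha → anchor (Group 1): v = (5.1/5.5)(25 − 19.3) + 9.3 = 14.59
anchor → Form Beta (Group 2): y = (7.3/4.9)(14.59 − 10.1) + 15.9 = 22.6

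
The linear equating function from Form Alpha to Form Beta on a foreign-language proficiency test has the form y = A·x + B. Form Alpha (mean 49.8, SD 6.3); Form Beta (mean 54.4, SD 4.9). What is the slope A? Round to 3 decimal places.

A = SD_Y / SD_X = 4.9 / 6.3 = 0.778

0.778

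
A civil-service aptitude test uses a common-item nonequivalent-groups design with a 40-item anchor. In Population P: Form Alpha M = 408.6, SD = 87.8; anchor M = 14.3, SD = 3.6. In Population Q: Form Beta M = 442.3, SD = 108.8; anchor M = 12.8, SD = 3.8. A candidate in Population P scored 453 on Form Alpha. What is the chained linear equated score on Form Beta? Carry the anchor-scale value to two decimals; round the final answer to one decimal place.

537.4

Form Alpha → anchor (Population P): v = (3.6/87.8)(453 − 408.6) + 14.3 = 16.12
anchor → Form Beta (Population Q): y = (108.8/3.8)(16.12 − 12.8) + 442.3 = 537.4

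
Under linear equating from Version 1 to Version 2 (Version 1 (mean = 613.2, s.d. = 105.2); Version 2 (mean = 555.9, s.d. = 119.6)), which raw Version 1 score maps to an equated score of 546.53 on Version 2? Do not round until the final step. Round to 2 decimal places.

Invert y = (SD_Y/SD_X)(x − M_X) + M_Y:
x = (SD_X/SD_Y)(y − M_Y) + M_X = (105.2/119.6)(546.53 − 555.9) + 613.2
x = 0.879599 × -9.370 + 613.2 = 604.96

604.96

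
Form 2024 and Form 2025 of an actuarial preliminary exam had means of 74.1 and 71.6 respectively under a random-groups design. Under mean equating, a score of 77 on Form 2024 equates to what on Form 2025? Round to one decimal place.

74.5

Mean equating: y = x + (M_Y − M_X) = 77 + (71.6 − 74.1) = 74.5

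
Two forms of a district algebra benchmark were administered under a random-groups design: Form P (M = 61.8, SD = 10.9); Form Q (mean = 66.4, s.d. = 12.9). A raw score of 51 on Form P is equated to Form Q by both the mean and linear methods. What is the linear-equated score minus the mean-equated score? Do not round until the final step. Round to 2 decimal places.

Mean-equated: 51 + (66.4 − 61.8) = 55.60
Linear-equated: (12.9/10.9)(51 − 61.8) + 66.4 = 53.618
Difference = 53.618 − 55.60 = -1.98

-1.98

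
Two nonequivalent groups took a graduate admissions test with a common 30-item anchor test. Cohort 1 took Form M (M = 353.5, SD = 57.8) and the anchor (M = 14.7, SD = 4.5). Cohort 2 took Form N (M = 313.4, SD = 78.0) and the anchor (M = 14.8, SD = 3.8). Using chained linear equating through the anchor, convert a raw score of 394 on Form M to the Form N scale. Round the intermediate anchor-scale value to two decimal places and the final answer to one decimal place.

Form M → anchor (Cohort 1): v = (4.5/57.8)(394 − 353.5) + 14.7 = 17.85
anchor → Form N (Cohort 2): y = (78.0/3.8)(17.85 − 14.8) + 313.4 = 376.0

376.0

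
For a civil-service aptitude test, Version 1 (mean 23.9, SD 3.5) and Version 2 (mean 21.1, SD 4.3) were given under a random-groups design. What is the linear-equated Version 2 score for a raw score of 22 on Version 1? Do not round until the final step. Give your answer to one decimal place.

18.8

Linear equating: y = (SD_Y/SD_X)(x − M_X) + M_Y
y = (4.3/3.5)(22 − 23.9) + 21.1
y = 1.228571 × -1.9 + 21.1 = -2.3343 + 21.1 = 18.8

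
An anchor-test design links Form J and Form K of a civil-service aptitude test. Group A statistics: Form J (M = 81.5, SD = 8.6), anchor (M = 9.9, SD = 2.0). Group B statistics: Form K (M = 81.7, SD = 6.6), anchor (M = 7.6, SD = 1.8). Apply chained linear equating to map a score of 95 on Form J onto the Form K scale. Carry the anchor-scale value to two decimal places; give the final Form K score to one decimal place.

Form J → anchor (Group A): v = (2.0/8.6)(95 − 81.5) + 9.9 = 13.04
anchor → Form K (Group B): y = (6.6/1.8)(13.04 − 7.6) + 81.7 = 101.6

101.6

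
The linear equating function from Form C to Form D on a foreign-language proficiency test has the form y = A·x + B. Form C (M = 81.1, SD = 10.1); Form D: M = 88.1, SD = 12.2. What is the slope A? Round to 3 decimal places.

A = SD_Y / SD_X = 12.2 / 10.1 = 1.208

1.208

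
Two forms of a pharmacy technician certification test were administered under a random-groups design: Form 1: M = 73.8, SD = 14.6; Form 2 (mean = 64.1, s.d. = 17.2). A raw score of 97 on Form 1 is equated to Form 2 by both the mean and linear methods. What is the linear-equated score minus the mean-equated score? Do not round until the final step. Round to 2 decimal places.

Mean-equated: 97 + (64.1 − 73.8) = 87.30
Linear-equated: (17.2/14.6)(97 − 73.8) + 64.1 = 91.432
Difference = 91.432 − 87.30 = 4.13

4.13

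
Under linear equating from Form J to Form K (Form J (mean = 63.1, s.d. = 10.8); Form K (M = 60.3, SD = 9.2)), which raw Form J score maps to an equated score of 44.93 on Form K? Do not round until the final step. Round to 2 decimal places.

45.06

Invert y = (SD_Y/SD_X)(x − M_X) + M_Y:
x = (SD_X/SD_Y)(y − M_Y) + M_X = (10.8/9.2)(44.93 − 60.3) + 63.1
x = 1.173913 × -15.370 + 63.1 = 45.06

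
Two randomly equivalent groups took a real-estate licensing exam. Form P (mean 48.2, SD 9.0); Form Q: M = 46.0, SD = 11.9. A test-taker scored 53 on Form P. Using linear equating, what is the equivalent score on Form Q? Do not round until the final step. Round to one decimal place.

52.3

Linear equating: y = (SD_Y/SD_X)(x − M_X) + M_Y
y = (11.9/9.0)(53 − 48.2) + 46.0
y = 1.322222 × 4.8 + 46.0 = 6.3467 + 46.0 = 52.3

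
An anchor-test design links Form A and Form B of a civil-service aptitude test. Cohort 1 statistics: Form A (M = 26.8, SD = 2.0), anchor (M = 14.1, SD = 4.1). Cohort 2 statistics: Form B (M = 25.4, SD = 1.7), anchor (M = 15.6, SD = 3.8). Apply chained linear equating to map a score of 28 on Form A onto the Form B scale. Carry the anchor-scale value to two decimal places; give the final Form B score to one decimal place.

Form A → anchor (Cohort 1): v = (4.1/2.0)(28 − 26.8) + 14.1 = 16.56
anchor → Form B (Cohort 2): y = (1.7/3.8)(16.56 − 15.6) + 25.4 = 25.8

25.8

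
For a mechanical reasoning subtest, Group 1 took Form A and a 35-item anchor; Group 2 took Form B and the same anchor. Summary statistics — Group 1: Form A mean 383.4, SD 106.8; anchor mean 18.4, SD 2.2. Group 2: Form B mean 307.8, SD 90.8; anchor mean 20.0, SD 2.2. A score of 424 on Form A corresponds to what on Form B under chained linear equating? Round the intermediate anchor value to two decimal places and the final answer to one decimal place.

Form A → anchor (Group 1): v = (2.2/106.8)(424 − 383.4) + 18.4 = 19.24
anchor → Form B (Group 2): y = (90.8/2.2)(19.24 − 20.0) + 307.8 = 276.4

276.4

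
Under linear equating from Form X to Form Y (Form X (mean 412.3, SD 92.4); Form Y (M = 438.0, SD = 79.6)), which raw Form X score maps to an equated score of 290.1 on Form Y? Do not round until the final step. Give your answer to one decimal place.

240.6

Invert y = (SD_Y/SD_X)(x − M_X) + M_Y:
x = (SD_X/SD_Y)(y − M_Y) + M_X = (92.4/79.6)(290.1 − 438.0) + 412.3
x = 1.160804 × -147.900 + 412.3 = 240.6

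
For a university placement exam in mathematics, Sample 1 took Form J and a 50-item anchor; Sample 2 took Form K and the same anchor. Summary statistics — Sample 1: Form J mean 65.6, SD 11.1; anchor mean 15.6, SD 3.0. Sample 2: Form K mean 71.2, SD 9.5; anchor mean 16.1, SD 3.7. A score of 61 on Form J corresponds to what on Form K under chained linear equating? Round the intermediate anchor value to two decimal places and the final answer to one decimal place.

Form J → anchor (Sample 1): v = (3.0/11.1)(61 − 65.6) + 15.6 = 14.36
anchor → Form K (Sample 2): y = (9.5/3.7)(14.36 − 16.1) + 71.2 = 66.7

66.7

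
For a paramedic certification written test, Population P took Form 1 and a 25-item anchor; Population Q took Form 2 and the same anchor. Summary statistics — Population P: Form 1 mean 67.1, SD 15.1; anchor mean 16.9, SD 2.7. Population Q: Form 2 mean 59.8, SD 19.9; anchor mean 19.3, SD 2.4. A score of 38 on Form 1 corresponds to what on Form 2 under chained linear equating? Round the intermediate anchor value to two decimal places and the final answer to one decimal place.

-3.2

Form 1 → anchor (Population P): v = (2.7/15.1)(38 − 67.1) + 16.9 = 11.70
anchor → Form 2 (Population Q): y = (19.9/2.4)(11.70 − 19.3) + 59.8 = -3.2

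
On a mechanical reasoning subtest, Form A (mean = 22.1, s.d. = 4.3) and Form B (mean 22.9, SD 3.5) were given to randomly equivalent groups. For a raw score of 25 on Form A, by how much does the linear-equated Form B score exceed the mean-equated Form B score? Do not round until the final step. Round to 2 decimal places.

Mean-equated: 25 + (22.9 − 22.1) = 25.80
Linear-equated: (3.5/4.3)(25 − 22.1) + 22.9 = 25.260
Difference = 25.260 − 25.80 = -0.54

-0.54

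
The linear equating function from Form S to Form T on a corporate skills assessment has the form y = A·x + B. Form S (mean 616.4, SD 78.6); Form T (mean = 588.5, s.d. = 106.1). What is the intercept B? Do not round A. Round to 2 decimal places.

-243.56

A = SD_Y / SD_X = 106.1 / 78.6 = 1.349873
B = M_Y − A·M_X = 588.5 − 1.349873 × 616.4 = -243.56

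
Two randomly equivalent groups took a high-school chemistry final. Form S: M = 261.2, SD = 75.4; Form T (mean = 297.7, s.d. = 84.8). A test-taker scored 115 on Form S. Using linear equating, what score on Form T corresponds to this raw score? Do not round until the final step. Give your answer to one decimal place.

Linear equating: y = (SD_Y/SD_X)(x − M_X) + M_Y
y = (84.8/75.4)(115 − 261.2) + 297.7
y = 1.124668 × -146.2 + 297.7 = -164.4265 + 297.7 = 133.3

133.3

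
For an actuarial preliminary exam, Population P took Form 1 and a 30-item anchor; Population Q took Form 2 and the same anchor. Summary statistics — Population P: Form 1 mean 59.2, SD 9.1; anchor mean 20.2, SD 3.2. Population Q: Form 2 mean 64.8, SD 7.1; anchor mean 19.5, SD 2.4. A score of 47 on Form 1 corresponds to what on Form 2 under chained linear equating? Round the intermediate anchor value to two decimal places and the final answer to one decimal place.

Form 1 → anchor (Population P): v = (3.2/9.1)(47 − 59.2) + 20.2 = 15.91
anchor → Form 2 (Population Q): y = (7.1/2.4)(15.91 − 19.5) + 64.8 = 54.2

54.2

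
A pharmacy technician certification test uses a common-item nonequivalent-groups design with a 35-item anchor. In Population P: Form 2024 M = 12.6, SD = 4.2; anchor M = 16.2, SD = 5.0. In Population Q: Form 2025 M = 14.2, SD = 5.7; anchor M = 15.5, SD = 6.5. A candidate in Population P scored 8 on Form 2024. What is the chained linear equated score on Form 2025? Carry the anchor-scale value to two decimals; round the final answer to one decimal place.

10.0

Form 2024 → anchor (Population P): v = (5.0/4.2)(8 − 12.6) + 16.2 = 10.72
anchor → Form 2025 (Population Q): y = (5.7/6.5)(10.72 − 15.5) + 14.2 = 10.0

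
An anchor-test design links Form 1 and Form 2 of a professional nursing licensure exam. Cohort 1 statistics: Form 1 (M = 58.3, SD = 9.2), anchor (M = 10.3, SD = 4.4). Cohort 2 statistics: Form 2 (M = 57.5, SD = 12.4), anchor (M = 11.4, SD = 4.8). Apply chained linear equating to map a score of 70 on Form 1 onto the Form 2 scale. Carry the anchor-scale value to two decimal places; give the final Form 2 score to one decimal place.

Form 1 → anchor (Cohort 1): v = (4.4/9.2)(70 − 58.3) + 10.3 = 15.90
anchor → Form 2 (Cohort 2): y = (12.4/4.8)(15.90 − 11.4) + 57.5 = 69.1

69.1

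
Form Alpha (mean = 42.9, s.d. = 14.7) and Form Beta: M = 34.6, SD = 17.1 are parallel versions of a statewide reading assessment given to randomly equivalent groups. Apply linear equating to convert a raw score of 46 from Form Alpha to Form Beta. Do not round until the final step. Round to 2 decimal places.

38.21

Linear equating: y = (SD_Y/SD_X)(x − M_X) + M_Y
y = (17.1/14.7)(46 − 42.9) + 34.6
y = 1.163265 × 3.1 + 34.6 = 3.6061 + 34.6 = 38.21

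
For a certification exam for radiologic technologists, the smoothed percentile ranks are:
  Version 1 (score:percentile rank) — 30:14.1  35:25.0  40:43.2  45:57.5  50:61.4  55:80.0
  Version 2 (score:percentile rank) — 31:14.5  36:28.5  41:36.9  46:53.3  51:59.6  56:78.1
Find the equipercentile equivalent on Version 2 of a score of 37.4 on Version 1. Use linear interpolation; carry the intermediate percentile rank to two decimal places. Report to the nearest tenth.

39.1

PR of 37.4 on Version 1: 25.0 + (37.4 − 35)/(40 − 35) × (43.2 − 25.0) = 33.74
On Version 2, PR 33.74 falls between score 36 (PR 28.5) and 41 (PR 36.9).
Interpolate: 36 + (33.74 − 28.5)/(36.9 − 28.5) × (41 − 36) = 39.1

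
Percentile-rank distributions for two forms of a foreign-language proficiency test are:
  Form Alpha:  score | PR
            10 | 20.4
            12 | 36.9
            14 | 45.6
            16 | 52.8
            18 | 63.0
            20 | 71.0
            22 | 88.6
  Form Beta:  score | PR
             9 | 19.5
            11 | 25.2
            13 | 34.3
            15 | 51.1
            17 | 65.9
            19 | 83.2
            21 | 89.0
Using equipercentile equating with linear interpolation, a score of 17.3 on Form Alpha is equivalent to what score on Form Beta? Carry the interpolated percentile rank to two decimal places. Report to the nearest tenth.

16.1

PR of 17.3 on Form Alpha: 52.8 + (17.3 − 16)/(18 − 16) × (63.0 − 52.8) = 59.43
On Form Beta, PR 59.43 falls between score 15 (PR 51.1) and 17 (PR 65.9).
Interpolate: 15 + (59.43 − 51.1)/(65.9 − 51.1) × (17 − 15) = 16.1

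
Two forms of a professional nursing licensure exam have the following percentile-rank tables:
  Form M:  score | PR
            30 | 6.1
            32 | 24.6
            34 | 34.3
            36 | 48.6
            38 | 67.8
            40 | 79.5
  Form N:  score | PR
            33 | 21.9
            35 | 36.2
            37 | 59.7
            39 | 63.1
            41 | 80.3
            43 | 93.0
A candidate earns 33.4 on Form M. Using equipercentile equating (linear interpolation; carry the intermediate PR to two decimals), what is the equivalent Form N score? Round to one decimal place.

PR of 33.4 on Form M: 24.6 + (33.4 − 32)/(34 − 32) × (34.3 − 24.6) = 31.39
On Form N, PR 31.39 falls between score 33 (PR 21.9) and 35 (PR 36.2).
Interpolate: 33 + (31.39 − 21.9)/(36.2 − 21.9) × (35 − 33) = 34.3

34.3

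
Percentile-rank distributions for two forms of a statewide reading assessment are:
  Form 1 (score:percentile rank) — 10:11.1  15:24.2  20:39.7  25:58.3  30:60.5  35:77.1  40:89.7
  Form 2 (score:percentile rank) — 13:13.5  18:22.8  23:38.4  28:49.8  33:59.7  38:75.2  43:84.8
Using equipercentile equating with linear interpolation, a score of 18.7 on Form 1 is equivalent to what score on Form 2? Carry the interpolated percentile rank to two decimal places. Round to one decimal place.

22.1

PR of 18.7 on Form 1: 24.2 + (18.7 − 15)/(20 − 15) × (39.7 − 24.2) = 35.67
On Form 2, PR 35.67 falls between score 18 (PR 22.8) and 23 (PR 38.4).
Interpolate: 18 + (35.67 − 22.8)/(38.4 − 22.8) × (23 − 18) = 22.1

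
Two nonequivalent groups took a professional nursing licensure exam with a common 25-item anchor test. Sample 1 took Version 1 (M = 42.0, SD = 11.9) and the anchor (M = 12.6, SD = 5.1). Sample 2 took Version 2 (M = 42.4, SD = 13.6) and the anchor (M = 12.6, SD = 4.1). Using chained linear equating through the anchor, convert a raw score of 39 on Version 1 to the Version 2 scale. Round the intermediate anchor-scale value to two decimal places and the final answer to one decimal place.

Version 1 → anchor (Sample 1): v = (5.1/11.9)(39 − 42.0) + 12.6 = 11.31
anchor → Version 2 (Sample 2): y = (13.6/4.1)(11.31 − 12.6) + 42.4 = 38.1

38.1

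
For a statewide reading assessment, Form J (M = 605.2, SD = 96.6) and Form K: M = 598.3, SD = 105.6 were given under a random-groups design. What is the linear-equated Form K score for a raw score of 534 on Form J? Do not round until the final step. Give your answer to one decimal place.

520.5

Linear equating: y = (SD_Y/SD_X)(x − M_X) + M_Y
y = (105.6/96.6)(534 − 605.2) + 598.3
y = 1.093168 × -71.2 + 598.3 = -77.8335 + 598.3 = 520.5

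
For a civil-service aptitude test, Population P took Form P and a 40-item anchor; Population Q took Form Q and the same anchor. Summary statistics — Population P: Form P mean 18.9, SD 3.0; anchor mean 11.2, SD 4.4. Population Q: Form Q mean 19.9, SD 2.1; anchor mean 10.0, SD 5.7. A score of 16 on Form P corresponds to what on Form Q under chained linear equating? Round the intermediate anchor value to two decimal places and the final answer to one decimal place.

Form P → anchor (Population P): v = (4.4/3.0)(16 − 18.9) + 11.2 = 6.95
anchor → Form Q (Population Q): y = (2.1/5.7)(6.95 − 10.0) + 19.9 = 18.8

18.8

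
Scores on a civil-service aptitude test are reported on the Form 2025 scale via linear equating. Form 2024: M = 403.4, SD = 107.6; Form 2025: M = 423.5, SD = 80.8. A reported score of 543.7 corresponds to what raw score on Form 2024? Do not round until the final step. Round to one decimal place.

Invert y = (SD_Y/SD_X)(x − M_X) + M_Y:
x = (SD_X/SD_Y)(y − M_Y) + M_X = (107.6/80.8)(543.7 − 423.5) + 403.4
x = 1.331683 × 120.200 + 403.4 = 563.5

563.5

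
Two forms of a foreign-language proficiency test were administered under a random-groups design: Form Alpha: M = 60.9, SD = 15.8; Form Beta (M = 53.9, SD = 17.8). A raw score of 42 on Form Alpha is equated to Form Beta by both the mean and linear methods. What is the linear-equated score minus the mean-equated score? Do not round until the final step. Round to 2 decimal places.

-2.39

Mean-equated: 42 + (53.9 − 60.9) = 35.00
Linear-equated: (17.8/15.8)(42 − 60.9) + 53.9 = 32.608
Difference = 32.608 − 35.00 = -2.39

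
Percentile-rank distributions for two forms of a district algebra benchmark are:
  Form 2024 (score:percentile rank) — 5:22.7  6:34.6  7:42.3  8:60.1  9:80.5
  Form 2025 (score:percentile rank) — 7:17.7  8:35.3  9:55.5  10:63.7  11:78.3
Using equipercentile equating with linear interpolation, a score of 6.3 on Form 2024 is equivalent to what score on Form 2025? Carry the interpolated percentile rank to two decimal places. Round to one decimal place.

8.1

PR of 6.3 on Form 2024: 34.6 + (6.3 − 6)/(7 − 6) × (42.3 − 34.6) = 36.91
On Form 2025, PR 36.91 falls between score 8 (PR 35.3) and 9 (PR 55.5).
Interpolate: 8 + (36.91 − 35.3)/(55.5 − 35.3) × (9 − 8) = 8.1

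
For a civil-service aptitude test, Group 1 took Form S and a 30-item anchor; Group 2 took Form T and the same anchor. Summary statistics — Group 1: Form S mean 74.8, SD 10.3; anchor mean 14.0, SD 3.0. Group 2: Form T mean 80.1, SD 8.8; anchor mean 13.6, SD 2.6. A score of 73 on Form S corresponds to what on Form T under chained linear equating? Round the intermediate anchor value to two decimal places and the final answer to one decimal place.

Form S → anchor (Group 1): v = (3.0/10.3)(73 − 74.8) + 14.0 = 13.48
anchor → Form T (Group 2): y = (8.8/2.6)(13.48 − 13.6) + 80.1 = 79.7

79.7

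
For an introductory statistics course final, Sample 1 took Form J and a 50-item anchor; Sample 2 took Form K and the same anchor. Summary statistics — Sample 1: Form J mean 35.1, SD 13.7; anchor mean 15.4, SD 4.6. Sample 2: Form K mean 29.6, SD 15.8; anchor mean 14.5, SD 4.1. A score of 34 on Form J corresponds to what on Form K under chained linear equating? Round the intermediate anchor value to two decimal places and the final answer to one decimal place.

31.6

Form J → anchor (Sample 1): v = (4.6/13.7)(34 − 35.1) + 15.4 = 15.03
anchor → Form K (Sample 2): y = (15.8/4.1)(15.03 − 14.5) + 29.6 = 31.6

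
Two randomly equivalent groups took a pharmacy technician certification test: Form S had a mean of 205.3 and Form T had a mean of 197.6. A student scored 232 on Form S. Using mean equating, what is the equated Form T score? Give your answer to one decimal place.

224.3

Mean equating: y = x + (M_Y − M_X) = 232 + (197.6 − 205.3) = 224.3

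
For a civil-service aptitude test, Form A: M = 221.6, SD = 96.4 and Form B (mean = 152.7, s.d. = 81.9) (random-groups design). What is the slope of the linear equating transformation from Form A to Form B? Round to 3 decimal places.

A = SD_Y / SD_X = 81.9 / 96.4 = 0.850

0.850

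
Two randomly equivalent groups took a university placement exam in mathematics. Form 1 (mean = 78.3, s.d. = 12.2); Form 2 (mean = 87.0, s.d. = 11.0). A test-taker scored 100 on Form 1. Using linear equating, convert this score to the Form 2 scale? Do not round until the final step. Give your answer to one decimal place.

Linear equating: y = (SD_Y/SD_X)(x − M_X) + M_Y
y = (11.0/12.2)(100 − 78.3) + 87.0
y = 0.901639 × 21.7 + 87.0 = 19.5656 + 87.0 = 106.6

106.6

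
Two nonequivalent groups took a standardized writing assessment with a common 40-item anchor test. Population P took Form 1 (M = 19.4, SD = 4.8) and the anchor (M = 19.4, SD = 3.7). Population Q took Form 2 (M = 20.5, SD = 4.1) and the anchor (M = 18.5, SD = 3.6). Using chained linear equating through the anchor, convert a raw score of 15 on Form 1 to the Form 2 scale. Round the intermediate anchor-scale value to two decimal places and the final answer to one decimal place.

Form 1 → anchor (Population P): v = (3.7/4.8)(15 − 19.4) + 19.4 = 16.01
anchor → Form 2 (Population Q): y = (4.1/3.6)(16.01 − 18.5) + 20.5 = 17.7

17.7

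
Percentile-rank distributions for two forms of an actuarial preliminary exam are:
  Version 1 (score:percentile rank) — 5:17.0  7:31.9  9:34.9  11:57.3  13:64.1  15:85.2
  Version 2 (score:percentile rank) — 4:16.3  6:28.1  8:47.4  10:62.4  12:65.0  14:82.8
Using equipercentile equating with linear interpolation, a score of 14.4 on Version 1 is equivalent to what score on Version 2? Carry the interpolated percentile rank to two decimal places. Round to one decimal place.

PR of 14.4 on Version 1: 64.1 + (14.4 − 13)/(15 − 13) × (85.2 − 64.1) = 78.87
On Version 2, PR 78.87 falls between score 12 (PR 65.0) and 14 (PR 82.8).
Interpolate: 12 + (78.87 − 65.0)/(82.8 − 65.0) × (14 − 12) = 13.6

13.6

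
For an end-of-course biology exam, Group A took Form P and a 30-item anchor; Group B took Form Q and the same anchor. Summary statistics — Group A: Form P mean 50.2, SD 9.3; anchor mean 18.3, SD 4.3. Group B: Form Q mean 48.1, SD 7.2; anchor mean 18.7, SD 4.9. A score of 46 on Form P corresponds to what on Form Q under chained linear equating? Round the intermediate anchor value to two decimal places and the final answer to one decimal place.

Form P → anchor (Group A): v = (4.3/9.3)(46 − 50.2) + 18.3 = 16.36
anchor → Form Q (Group B): y = (7.2/4.9)(16.36 − 18.7) + 48.1 = 44.7

44.7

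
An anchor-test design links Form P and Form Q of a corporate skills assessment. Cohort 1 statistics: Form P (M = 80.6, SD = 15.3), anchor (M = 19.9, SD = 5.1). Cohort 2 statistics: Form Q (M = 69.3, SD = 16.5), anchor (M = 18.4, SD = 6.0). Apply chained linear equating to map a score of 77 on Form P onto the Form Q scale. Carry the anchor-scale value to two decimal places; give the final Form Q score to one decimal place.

Form P → anchor (Cohort 1): v = (5.1/15.3)(77 − 80.6) + 19.9 = 18.70
anchor → Form Q (Cohort 2): y = (16.5/6.0)(18.70 − 18.4) + 69.3 = 70.1

70.1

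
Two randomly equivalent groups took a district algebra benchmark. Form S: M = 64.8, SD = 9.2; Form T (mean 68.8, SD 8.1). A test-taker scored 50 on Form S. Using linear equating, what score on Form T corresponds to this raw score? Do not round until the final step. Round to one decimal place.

Linear equating: y = (SD_Y/SD_X)(x − M_X) + M_Y
y = (8.1/9.2)(50 − 64.8) + 68.8
y = 0.880435 × -14.8 + 68.8 = -13.0304 + 68.8 = 55.8

55.8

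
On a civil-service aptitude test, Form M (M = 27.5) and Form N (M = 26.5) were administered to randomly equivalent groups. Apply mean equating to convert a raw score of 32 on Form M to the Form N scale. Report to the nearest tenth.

Mean equating: y = x + (M_Y − M_X) = 32 + (26.5 − 27.5) = 31.0

31.0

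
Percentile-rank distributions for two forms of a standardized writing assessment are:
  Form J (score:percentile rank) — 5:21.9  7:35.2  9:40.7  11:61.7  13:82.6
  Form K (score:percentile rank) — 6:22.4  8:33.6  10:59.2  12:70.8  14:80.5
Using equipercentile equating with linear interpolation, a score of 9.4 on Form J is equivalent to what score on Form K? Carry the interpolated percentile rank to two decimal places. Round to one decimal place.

8.9

PR of 9.4 on Form J: 40.7 + (9.4 − 9)/(11 − 9) × (61.7 − 40.7) = 44.90
On Form K, PR 44.90 falls between score 8 (PR 33.6) and 10 (PR 59.2).
Interpolate: 8 + (44.90 − 33.6)/(59.2 − 33.6) × (10 − 8) = 8.9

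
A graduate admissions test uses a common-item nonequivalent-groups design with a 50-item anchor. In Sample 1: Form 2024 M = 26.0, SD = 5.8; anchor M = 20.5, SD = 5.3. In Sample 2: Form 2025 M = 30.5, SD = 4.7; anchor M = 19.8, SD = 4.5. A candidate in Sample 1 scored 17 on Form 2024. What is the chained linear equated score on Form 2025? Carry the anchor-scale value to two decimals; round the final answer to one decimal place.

Form 2024 → anchor (Sample 1): v = (5.3/5.8)(17 − 26.0) + 20.5 = 12.28
anchor → Form 2025 (Sample 2): y = (4.7/4.5)(12.28 − 19.8) + 30.5 = 22.6

22.6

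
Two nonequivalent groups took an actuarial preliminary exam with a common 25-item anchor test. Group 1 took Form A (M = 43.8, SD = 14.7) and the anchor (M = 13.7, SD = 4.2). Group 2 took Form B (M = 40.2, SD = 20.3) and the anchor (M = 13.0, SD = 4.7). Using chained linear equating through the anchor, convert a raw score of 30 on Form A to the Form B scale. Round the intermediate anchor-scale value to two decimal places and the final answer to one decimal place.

26.2

Form A → anchor (Group 1): v = (4.2/14.7)(30 − 43.8) + 13.7 = 9.76
anchor → Form B (Group 2): y = (20.3/4.7)(9.76 − 13.0) + 40.2 = 26.2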